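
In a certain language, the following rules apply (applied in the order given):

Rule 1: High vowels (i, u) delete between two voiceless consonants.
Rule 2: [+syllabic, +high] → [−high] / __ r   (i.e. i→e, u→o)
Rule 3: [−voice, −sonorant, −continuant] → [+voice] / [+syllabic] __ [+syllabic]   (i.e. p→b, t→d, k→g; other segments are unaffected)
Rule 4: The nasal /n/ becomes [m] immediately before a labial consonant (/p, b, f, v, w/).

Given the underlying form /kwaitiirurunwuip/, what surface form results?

Rule 1 (high vowel syncope): no segment meets the environment; /kwaitiirurunwuip/ is unchanged.
Rule 2 (pre-rhotic lowering): /i/ is a high vowel immediately before /r/, so it lowers to [e]. /u/ is a high vowel immediately before /r/, so it lowers to [o]. /kwaitiirurunwuip/ → kwaitierorunwuip.
Rule 3 (intervocalic voicing): /t/ is a voiceless stop between vowels /i/ and /i/, so it voices to [d]. /kwaitierorunwuip/ → kwaidierorunwuip.
Rule 4 (nasal place assimilation): /n/ precedes the labial consonant /w/, so it assimilates in place to [m]. /kwaidierorunwuip/ → kwaidierorumwuip.

kwaidierorumwuip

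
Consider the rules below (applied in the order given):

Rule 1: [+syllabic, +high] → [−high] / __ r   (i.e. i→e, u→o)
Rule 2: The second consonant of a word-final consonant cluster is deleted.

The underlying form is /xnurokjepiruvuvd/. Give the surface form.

xnorokjeperuvuv

Rule 1 (pre-rhotic lowering): /u/ is a high vowel immediately before /r/, so it lowers to [o]. /i/ is a high vowel immediately before /r/, so it lowers to [e]. /xnurokjepiruvuvd/ → xnorokjeperuvuvd.
Rule 2 (final cluster simplification): /d/ is the second consonant of a word-final cluster /vd/, so it deletes. /xnorokjeperuvuvd/ → xnorokjeperuvuv.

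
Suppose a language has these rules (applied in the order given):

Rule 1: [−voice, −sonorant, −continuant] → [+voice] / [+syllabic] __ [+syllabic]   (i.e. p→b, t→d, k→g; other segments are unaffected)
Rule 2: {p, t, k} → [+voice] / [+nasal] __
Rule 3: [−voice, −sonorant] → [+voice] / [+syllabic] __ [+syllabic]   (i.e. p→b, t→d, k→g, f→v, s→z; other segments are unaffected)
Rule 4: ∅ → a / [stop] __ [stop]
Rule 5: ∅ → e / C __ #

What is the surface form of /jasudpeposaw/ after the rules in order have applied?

jazudapebozawe

Rule 1 (intervocalic voicing): /p/ is a voiceless stop between vowels /e/ and /o/, so it voices to [b]. /jasudpeposaw/ → jasudpebosaw.
Rule 2 (post-nasal voicing): no segment meets the environment; /jasudpebosaw/ is unchanged.
Rule 3 (intervocalic voicing): /s/ is a voiceless obstruent between vowels /a/ and /u/, so it voices to [z]. /s/ is a voiceless obstruent between vowels /o/ and /a/, so it voices to [z]. /jasudpebosaw/ → jazudpebozaw.
Rule 4 (stop-cluster a-epenthesis): /d/ and /p/ form a stop–stop cluster, so [a] is inserted between them. /jazudpebozaw/ → jazudapebozaw.
Rule 5 (final e-epenthesis): the form ends in the consonant /w/, so [e] is inserted word-finally. /jazudapebozaw/ → jazudapebozawe.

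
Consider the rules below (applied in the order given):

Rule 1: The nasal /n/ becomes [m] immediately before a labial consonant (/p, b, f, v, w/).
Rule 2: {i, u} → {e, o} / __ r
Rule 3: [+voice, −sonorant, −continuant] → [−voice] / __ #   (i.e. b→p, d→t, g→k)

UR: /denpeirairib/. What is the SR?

dempeeraerip

Rule 1 (nasal place assimilation): /n/ precedes the labial consonant /p/, so it assimilates in place to [m]. /denpeirairib/ → dempeirairib.
Rule 2 (pre-rhotic lowering): /i/ is a high vowel immediately before /r/, so it lowers to [e]. /i/ is a high vowel immediately before /r/, so it lowers to [e]. /dempeirairib/ → dempeeraerib.
Rule 3 (final devoicing): /b/ is a voiced stop in word-final position, so it devoices to [p]. /dempeeraerib/ → dempeeraerip.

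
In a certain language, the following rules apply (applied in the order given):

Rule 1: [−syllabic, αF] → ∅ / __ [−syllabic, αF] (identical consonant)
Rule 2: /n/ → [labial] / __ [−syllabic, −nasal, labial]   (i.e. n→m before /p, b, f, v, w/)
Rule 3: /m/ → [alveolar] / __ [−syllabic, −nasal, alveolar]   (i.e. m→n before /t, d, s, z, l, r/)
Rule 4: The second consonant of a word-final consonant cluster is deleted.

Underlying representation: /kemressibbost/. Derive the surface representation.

Rule 1 (degemination): /ss/ is a geminate; the first /s/ deletes. /bb/ is a geminate; the first /b/ deletes. /kemressibbost/ → kemresibost.
Rule 2 (nasal place assimilation): no segment meets the environment; /kemresibost/ is unchanged.
Rule 3 (nasal place assimilation): /m/ precedes the alveolar consonant /r/, so it assimilates in place to [n]. /kemresibost/ → kenresibost.
Rule 4 (final cluster simplification): /t/ is the second consonant of a word-final cluster /st/, so it deletes. /kenresibost/ → kenresibos.

kenresibos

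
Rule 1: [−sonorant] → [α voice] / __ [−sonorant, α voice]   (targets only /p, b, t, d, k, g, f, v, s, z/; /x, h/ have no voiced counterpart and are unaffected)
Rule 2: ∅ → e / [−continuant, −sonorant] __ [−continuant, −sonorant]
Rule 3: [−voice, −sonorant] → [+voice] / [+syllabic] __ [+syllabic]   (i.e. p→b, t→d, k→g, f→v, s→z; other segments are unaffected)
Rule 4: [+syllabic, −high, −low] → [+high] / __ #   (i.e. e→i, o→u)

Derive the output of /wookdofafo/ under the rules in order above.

Rule 1 (regressive voicing assimilation): /k/ precedes the voiced obstruent /d/, so it voices to [g] by assimilation. /wookdofafo/ → woogdofafo.
Rule 2 (stop-cluster e-epenthesis): /g/ and /d/ form a stop–stop cluster, so [e] is inserted between them. /woogdofafo/ → woogedofafo.
Rule 3 (intervocalic voicing): /f/ is a voiceless obstruent between vowels /o/ and /a/, so it voices to [v]. /f/ is a voiceless obstruent between vowels /a/ and /o/, so it voices to [v]. /woogedofafo/ → woogedovavo.
Rule 4 (final vowel raising): /o/ is a mid vowel in word-final position, so it raises to [u]. /woogedovavo/ → woogedovavu.

woogedovavu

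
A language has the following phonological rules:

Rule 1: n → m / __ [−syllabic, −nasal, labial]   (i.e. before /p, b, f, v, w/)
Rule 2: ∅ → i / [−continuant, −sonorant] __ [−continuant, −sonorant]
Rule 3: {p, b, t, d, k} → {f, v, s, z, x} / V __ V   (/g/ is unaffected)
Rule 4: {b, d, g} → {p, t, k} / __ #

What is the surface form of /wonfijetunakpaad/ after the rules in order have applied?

womfijesunaxifaat

Rule 1 (nasal place assimilation): /n/ precedes the labial consonant /f/, so it assimilates in place to [m]. /wonfijetunakpaad/ → womfijetunakpaad.
Rule 2 (stop-cluster i-epenthesis): /k/ and /p/ form a stop–stop cluster, so [i] is inserted between them. /womfijetunakpaad/ → womfijetunakipaad.
Rule 3 (intervocalic spirantization): /t/ is a stop between vowels /e/ and /u/, so it spirantizes to the fricative [s]. /k/ is a stop between vowels /a/ and /i/, so it spirantizes to the fricative [x]. /p/ is a stop between vowels /i/ and /a/, so it spirantizes to the fricative [f]. /womfijetunakipaad/ → womfijesunaxifaad.
Rule 4 (final devoicing): /d/ is a voiced stop in word-final position, so it devoices to [t]. /womfijesunaxifaad/ → womfijesunaxifaat.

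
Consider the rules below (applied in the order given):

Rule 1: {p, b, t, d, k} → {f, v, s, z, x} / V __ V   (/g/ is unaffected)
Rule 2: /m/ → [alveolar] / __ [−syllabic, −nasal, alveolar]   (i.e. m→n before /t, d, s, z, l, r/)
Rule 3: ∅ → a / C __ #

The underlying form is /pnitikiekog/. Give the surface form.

pnisixiexoga

Rule 1 (intervocalic spirantization): /t/ is a stop between vowels /i/ and /i/, so it spirantizes to the fricative [s]. /k/ is a stop between vowels /i/ and /i/, so it spirantizes to the fricative [x]. /k/ is a stop between vowels /e/ and /o/, so it spirantizes to the fricative [x]. /pnitikiekog/ → pnisixiexog.
Rule 2 (nasal place assimilation): no segment meets the environment; /pnisixiexog/ is unchanged.
Rule 3 (final a-epenthesis): the form ends in the consonant /g/, so [a] is inserted word-finally. /pnisixiexog/ → pnisixiexoga.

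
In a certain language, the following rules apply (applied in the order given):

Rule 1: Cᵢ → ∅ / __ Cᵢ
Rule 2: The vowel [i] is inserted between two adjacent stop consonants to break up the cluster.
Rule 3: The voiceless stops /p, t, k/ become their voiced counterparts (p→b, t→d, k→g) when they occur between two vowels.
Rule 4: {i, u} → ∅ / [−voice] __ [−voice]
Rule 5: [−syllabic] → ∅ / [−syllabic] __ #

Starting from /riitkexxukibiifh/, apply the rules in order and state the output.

riidigexugibiif

Rule 1 (degemination): /xx/ is a geminate; the first /x/ deletes. /riitkexxukibiifh/ → riitkexukibiifh.
Rule 2 (stop-cluster i-epenthesis): /t/ and /k/ form a stop–stop cluster, so [i] is inserted between them. /riitkexukibiifh/ → riitikexukibiifh.
Rule 3 (intervocalic voicing): /t/ is a voiceless stop between vowels /i/ and /i/, so it voices to [d]. /k/ is a voiceless stop between vowels /i/ and /e/, so it voices to [g]. /k/ is a voiceless stop between vowels /u/ and /i/, so it voices to [g]. /riitikexukibiifh/ → riidigexugibiifh.
Rule 4 (high vowel syncope): no segment meets the environment; /riidigexugibiifh/ is unchanged.
Rule 5 (final cluster simplification): /h/ is the second consonant of a word-final cluster /fh/, so it deletes. /riidigexugibiifh/ → riidigexugibiif.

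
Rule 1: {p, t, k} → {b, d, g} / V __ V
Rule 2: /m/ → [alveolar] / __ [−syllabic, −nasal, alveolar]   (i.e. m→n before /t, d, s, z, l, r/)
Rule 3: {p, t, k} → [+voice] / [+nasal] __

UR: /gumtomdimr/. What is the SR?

Rule 1 (intervocalic voicing): no segment meets the environment; /gumtomdimr/ is unchanged.
Rule 2 (nasal place assimilation): /m/ precedes the alveolar consonant /t/, so it assimilates in place to [n]. /m/ precedes the alveolar consonant /d/, so it assimilates in place to [n]. /m/ precedes the alveolar consonant /r/, so it assimilates in place to [n]. /gumtomdimr/ → guntondinr.
Rule 3 (post-nasal voicing): /t/ is a voiceless stop immediately after the nasal /n/, so it voices to [d]. /guntondinr/ → gundondinr.

gundondinr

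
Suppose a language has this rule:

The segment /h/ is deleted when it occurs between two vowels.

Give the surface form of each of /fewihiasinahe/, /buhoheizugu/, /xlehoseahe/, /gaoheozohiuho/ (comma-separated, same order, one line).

/fewihiasinahe/: /h/ occurs between vowels /i/ and /i/, so it deletes. /h/ occurs between vowels /a/ and /e/, so it deletes. → [fewiiasinae].
/buhoheizugu/: /h/ occurs between vowels /u/ and /o/, so it deletes. /h/ occurs between vowels /o/ and /e/, so it deletes. → [buoeizugu].
/xlehoseahe/: /h/ occurs between vowels /e/ and /o/, so it deletes. /h/ occurs between vowels /a/ and /e/, so it deletes. → [xleoseae].
/gaoheozohiuho/: /h/ occurs between vowels /o/ and /e/, so it deletes. /h/ occurs between vowels /o/ and /i/, so it deletes. /h/ occurs between vowels /u/ and /o/, so it deletes. → [gaoeozoiuo].

fewiiasinae, buoeizugu, xleoseae, gaoeozoiuo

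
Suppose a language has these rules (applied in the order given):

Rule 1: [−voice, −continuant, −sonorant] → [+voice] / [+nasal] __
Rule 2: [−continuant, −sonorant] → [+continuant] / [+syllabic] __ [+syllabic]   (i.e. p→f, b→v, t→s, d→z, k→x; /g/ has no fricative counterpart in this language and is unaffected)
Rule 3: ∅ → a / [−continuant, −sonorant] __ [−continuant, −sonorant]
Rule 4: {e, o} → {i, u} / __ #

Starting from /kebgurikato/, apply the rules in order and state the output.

Rule 1 (post-nasal voicing): no segment meets the environment; /kebgurikato/ is unchanged.
Rule 2 (intervocalic spirantization): /k/ is a stop between vowels /i/ and /a/, so it spirantizes to the fricative [x]. /t/ is a stop between vowels /a/ and /o/, so it spirantizes to the fricative [s]. /kebgurikato/ → kebgurixaso.
Rule 3 (stop-cluster a-epenthesis): /b/ and /g/ form a stop–stop cluster, so [a] is inserted between them. /kebgurixaso/ → kebagurixaso.
Rule 4 (final vowel raising): /o/ is a mid vowel in word-final position, so it raises to [u]. /kebagurixaso/ → kebagurixasu.

kebagurixasu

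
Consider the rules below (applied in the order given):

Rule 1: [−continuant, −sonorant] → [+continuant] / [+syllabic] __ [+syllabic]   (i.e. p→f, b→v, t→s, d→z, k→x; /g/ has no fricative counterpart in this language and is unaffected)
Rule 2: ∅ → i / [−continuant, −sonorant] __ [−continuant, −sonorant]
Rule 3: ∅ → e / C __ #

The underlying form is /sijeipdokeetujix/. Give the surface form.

Rule 1 (intervocalic spirantization): /k/ is a stop between vowels /o/ and /e/, so it spirantizes to the fricative [x]. /t/ is a stop between vowels /e/ and /u/, so it spirantizes to the fricative [s]. /sijeipdokeetujix/ → sijeipdoxeesujix.
Rule 2 (stop-cluster i-epenthesis): /p/ and /d/ form a stop–stop cluster, so [i] is inserted between them. /sijeipdoxeesujix/ → sijeipidoxeesujix.
Rule 3 (final e-epenthesis): the form ends in the consonant /x/, so [e] is inserted word-finally. /sijeipidoxeesujix/ → sijeipidoxeesujixe.

sijeipidoxeesujixe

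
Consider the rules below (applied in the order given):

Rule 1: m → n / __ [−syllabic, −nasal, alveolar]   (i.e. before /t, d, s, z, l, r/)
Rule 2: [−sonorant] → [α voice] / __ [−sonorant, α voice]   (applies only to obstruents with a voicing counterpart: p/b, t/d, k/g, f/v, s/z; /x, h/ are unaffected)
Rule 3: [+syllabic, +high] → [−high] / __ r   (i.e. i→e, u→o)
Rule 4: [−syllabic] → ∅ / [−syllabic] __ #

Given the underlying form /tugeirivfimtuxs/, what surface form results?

Rule 1 (nasal place assimilation): /m/ precedes the alveolar consonant /t/, so it assimilates in place to [n]. /tugeirivfimtuxs/ → tugeirivfintuxs.
Rule 2 (regressive voicing assimilation): /v/ precedes the voiceless obstruent /f/, so it devoices to [f] by assimilation. /tugeirivfintuxs/ → tugeiriffintuxs.
Rule 3 (pre-rhotic lowering): /i/ is a high vowel immediately before /r/, so it lowers to [e]. /tugeiriffintuxs/ → tugeeriffintuxs.
Rule 4 (final cluster simplification): /s/ is the second consonant of a word-final cluster /xs/, so it deletes. /tugeeriffintuxs/ → tugeeriffintux.

tugeeriffintux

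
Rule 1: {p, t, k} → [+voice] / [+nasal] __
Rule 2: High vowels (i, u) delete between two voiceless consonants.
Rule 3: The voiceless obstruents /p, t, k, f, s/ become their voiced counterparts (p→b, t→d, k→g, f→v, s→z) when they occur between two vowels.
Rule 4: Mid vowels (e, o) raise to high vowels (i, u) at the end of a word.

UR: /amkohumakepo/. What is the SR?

amgohumagebu

Rule 1 (post-nasal voicing): /k/ is a voiceless stop immediately after the nasal /m/, so it voices to [g]. /amkohumakepo/ → amgohumakepo.
Rule 2 (high vowel syncope): no segment meets the environment; /amgohumakepo/ is unchanged.
Rule 3 (intervocalic voicing): /k/ is a voiceless obstruent between vowels /a/ and /e/, so it voices to [g]. /p/ is a voiceless obstruent between vowels /e/ and /o/, so it voices to [b]. /amgohumakepo/ → amgohumagebo.
Rule 4 (final vowel raising): /o/ is a mid vowel in word-final position, so it raises to [u]. /amgohumagebo/ → amgohumagebu.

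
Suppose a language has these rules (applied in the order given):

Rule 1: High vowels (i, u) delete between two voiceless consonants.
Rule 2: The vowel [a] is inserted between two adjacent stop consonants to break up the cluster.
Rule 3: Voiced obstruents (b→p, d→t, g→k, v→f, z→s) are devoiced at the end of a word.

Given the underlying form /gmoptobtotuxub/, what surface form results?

Rule 1 (high vowel syncope): /u/ is a high vowel flanked by voiceless consonants /t/ and /x/, so it deletes. /gmoptobtotuxub/ → gmoptobtotxub.
Rule 2 (stop-cluster a-epenthesis): /p/ and /t/ form a stop–stop cluster, so [a] is inserted between them. /b/ and /t/ form a stop–stop cluster, so [a] is inserted between them. /gmoptobtotxub/ → gmopatobatotxub.
Rule 3 (final devoicing): /b/ is a voiced obstruent in word-final position, so it devoices to [p]. /gmopatobatotxub/ → gmopatobatotxup.

gmopatobatotxup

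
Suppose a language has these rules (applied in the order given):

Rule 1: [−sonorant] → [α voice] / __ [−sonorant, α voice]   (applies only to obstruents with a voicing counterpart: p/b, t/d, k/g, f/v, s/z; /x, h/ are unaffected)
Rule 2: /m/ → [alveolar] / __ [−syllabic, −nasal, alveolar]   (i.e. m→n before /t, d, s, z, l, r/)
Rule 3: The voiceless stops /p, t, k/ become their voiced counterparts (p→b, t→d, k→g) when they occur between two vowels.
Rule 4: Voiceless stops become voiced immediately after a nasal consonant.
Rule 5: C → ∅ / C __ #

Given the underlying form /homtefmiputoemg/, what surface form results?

Rule 1 (regressive voicing assimilation): no segment meets the environment; /homtefmiputoemg/ is unchanged.
Rule 2 (nasal place assimilation): /m/ precedes the alveolar consonant /t/, so it assimilates in place to [n]. /homtefmiputoemg/ → hontefmiputoemg.
Rule 3 (intervocalic voicing): /p/ is a voiceless stop between vowels /i/ and /u/, so it voices to [b]. /t/ is a voiceless stop between vowels /u/ and /o/, so it voices to [d]. /hontefmiputoemg/ → hontefmibudoemg.
Rule 4 (post-nasal voicing): /t/ is a voiceless stop immediately after the nasal /n/, so it voices to [d]. /hontefmibudoemg/ → hondefmibudoemg.
Rule 5 (final cluster simplification): /g/ is the second consonant of a word-final cluster /mg/, so it deletes. /hondefmibudoemg/ → hondefmibudoem.

hondefmibudoem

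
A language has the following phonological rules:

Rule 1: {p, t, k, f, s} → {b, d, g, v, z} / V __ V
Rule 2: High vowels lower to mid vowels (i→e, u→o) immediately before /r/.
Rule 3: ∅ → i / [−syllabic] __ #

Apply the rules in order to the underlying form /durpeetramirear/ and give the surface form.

Rule 1 (intervocalic voicing): no segment meets the environment; /durpeetramirear/ is unchanged.
Rule 2 (pre-rhotic lowering): /u/ is a high vowel immediately before /r/, so it lowers to [o]. /i/ is a high vowel immediately before /r/, so it lowers to [e]. /durpeetramirear/ → dorpeetramerear.
Rule 3 (final i-epenthesis): the form ends in the consonant /r/, so [i] is inserted word-finally. /dorpeetramerear/ → dorpeetramereari.

dorpeetramereari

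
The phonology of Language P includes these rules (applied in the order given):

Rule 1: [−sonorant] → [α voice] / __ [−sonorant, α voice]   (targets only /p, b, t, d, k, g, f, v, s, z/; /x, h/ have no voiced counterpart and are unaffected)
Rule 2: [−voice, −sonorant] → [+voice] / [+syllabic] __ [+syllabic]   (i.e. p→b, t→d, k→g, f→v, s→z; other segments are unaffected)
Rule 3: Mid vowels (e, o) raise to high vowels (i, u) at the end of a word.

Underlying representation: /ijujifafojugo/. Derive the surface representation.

Rule 1 (regressive voicing assimilation): no segment meets the environment; /ijujifafojugo/ is unchanged.
Rule 2 (intervocalic voicing): /f/ is a voiceless obstruent between vowels /i/ and /a/, so it voices to [v]. /f/ is a voiceless obstruent between vowels /a/ and /o/, so it voices to [v]. /ijujifafojugo/ → ijujivavojugo.
Rule 3 (final vowel raising): /o/ is a mid vowel in word-final position, so it raises to [u]. /ijujivavojugo/ → ijujivavojugu.

ijujivavojugu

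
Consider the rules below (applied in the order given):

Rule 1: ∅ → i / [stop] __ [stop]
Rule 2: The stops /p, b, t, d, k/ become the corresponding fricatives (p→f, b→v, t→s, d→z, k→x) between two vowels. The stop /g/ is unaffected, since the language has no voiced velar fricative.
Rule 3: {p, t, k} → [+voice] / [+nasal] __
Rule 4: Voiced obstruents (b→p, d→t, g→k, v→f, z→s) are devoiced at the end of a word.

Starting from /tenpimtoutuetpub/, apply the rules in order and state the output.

Rule 1 (stop-cluster i-epenthesis): /t/ and /p/ form a stop–stop cluster, so [i] is inserted between them. /tenpimtoutuetpub/ → tenpimtoutuetipub.
Rule 2 (intervocalic spirantization): /t/ is a stop between vowels /u/ and /u/, so it spirantizes to the fricative [s]. /t/ is a stop between vowels /e/ and /i/, so it spirantizes to the fricative [s]. /p/ is a stop between vowels /i/ and /u/, so it spirantizes to the fricative [f]. /tenpimtoutuetipub/ → tenpimtousuesifub.
Rule 3 (post-nasal voicing): /p/ is a voiceless stop immediately after the nasal /n/, so it voices to [b]. /t/ is a voiceless stop immediately after the nasal /m/, so it voices to [d]. /tenpimtousuesifub/ → tenbimdousuesifub.
Rule 4 (final devoicing): /b/ is a voiced obstruent in word-final position, so it devoices to [p]. /tenbimdousuesifub/ → tenbimdousuesifup.

tenbimdousuesifup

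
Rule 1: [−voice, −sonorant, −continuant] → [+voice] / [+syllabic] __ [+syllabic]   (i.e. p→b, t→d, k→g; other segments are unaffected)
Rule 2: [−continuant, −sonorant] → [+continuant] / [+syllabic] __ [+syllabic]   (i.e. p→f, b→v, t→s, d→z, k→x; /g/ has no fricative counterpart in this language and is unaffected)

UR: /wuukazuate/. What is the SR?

wuugazuaze

Rule 1 (intervocalic voicing): /k/ is a voiceless stop between vowels /u/ and /a/, so it voices to [g]. /t/ is a voiceless stop between vowels /a/ and /e/, so it voices to [d]. /wuukazuate/ → wuugazuade.
Rule 2 (intervocalic spirantization): /d/ is a stop between vowels /a/ and /e/, so it spirantizes to the fricative [z]. /wuugazuade/ → wuugazuaze.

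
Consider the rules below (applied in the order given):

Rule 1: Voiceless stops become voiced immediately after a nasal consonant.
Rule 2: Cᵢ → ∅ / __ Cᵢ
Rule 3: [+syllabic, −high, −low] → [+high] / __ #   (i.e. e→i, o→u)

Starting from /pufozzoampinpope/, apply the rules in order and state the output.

Rule 1 (post-nasal voicing): /p/ is a voiceless stop immediately after the nasal /m/, so it voices to [b]. /p/ is a voiceless stop immediately after the nasal /n/, so it voices to [b]. /pufozzoampinpope/ → pufozzoambinbope.
Rule 2 (degemination): /zz/ is a geminate; the first /z/ deletes. /pufozzoambinbope/ → pufozoambinbope.
Rule 3 (final vowel raising): /e/ is a mid vowel in word-final position, so it raises to [i]. /pufozoambinbope/ → pufozoambinbopi.

pufozoambinbopi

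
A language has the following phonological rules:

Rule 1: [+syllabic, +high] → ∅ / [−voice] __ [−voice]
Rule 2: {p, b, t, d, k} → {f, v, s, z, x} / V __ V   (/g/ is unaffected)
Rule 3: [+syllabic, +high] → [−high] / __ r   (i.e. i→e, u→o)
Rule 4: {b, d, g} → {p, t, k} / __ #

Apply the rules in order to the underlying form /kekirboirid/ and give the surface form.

Rule 1 (high vowel syncope): no segment meets the environment; /kekirboirid/ is unchanged.
Rule 2 (intervocalic spirantization): /k/ is a stop between vowels /e/ and /i/, so it spirantizes to the fricative [x]. /kekirboirid/ → kexirboirid.
Rule 3 (pre-rhotic lowering): /i/ is a high vowel immediately before /r/, so it lowers to [e]. /i/ is a high vowel immediately before /r/, so it lowers to [e]. /kexirboirid/ → kexerboerid.
Rule 4 (final devoicing): /d/ is a voiced stop in word-final position, so it devoices to [t]. /kexerboerid/ → kexerboerit.

kexerboerit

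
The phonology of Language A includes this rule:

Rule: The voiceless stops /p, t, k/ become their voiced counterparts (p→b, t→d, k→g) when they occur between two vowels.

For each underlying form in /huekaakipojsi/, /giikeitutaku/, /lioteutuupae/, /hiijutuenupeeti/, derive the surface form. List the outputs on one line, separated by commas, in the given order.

huegaagibojsi, giigeidudagu, liodeuduubae, hiijuduenubeedi

/huekaakipojsi/: /k/ is a voiceless stop between vowels /e/ and /a/, so it voices to [g]. /k/ is a voiceless stop between vowels /a/ and /i/, so it voices to [g]. /p/ is a voiceless stop between vowels /i/ and /o/, so it voices to [b]. → [huegaagibojsi].
/giikeitutaku/: /k/ is a voiceless stop between vowels /i/ and /e/, so it voices to [g]. /t/ is a voiceless stop between vowels /i/ and /u/, so it voices to [d]. /t/ is a voiceless stop between vowels /u/ and /a/, so it voices to [d]. /k/ is a voiceless stop between vowels /a/ and /u/, so it voices to [g]. → [giigeidudagu].
/lioteutuupae/: /t/ is a voiceless stop between vowels /o/ and /e/, so it voices to [d]. /t/ is a voiceless stop between vowels /u/ and /u/, so it voices to [d]. /p/ is a voiceless stop between vowels /u/ and /a/, so it voices to [b]. → [liodeuduubae].
/hiijutuenupeeti/: /t/ is a voiceless stop between vowels /u/ and /u/, so it voices to [d]. /p/ is a voiceless stop between vowels /u/ and /e/, so it voices to [b]. /t/ is a voiceless stop between vowels /e/ and /i/, so it voices to [d]. → [hiijuduenubeedi].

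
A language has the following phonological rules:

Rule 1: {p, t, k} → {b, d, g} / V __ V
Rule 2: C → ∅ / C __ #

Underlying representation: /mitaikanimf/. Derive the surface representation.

Rule 1 (intervocalic voicing): /t/ is a voiceless stop between vowels /i/ and /a/, so it voices to [d]. /k/ is a voiceless stop between vowels /i/ and /a/, so it voices to [g]. /mitaikanimf/ → midaiganimf.
Rule 2 (final cluster simplification): /f/ is the second consonant of a word-final cluster /mf/, so it deletes. /midaiganimf/ → midaiganim.

midaiganim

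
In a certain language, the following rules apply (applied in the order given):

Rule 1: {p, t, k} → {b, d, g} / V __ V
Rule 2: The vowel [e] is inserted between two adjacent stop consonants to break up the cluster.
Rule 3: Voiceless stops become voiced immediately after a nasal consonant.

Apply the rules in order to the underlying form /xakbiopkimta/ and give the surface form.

xakebiopekimda

Rule 1 (intervocalic voicing): no segment meets the environment; /xakbiopkimta/ is unchanged.
Rule 2 (stop-cluster e-epenthesis): /k/ and /b/ form a stop–stop cluster, so [e] is inserted between them. /p/ and /k/ form a stop–stop cluster, so [e] is inserted between them. /xakbiopkimta/ → xakebiopekimta.
Rule 3 (post-nasal voicing): /t/ is a voiceless stop immediately after the nasal /m/, so it voices to [d]. /xakebiopekimta/ → xakebiopekimda.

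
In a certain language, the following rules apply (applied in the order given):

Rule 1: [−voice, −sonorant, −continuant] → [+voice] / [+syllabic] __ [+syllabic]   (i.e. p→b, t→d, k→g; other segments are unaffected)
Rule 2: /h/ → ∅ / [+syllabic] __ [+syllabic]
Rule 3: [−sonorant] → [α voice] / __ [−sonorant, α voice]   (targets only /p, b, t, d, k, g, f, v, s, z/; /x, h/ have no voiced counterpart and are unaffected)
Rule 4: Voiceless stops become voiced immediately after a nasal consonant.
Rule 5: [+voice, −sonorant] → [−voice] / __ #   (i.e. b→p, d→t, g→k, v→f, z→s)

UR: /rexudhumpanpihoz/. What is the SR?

Rule 1 (intervocalic voicing): no segment meets the environment; /rexudhumpanpihoz/ is unchanged.
Rule 2 (intervocalic h-deletion): /h/ occurs between vowels /i/ and /o/, so it deletes. /rexudhumpanpihoz/ → rexudhumpanpioz.
Rule 3 (regressive voicing assimilation): /d/ precedes the voiceless obstruent /h/, so it devoices to [t] by assimilation. /rexudhumpanpioz/ → rexuthumpanpioz.
Rule 4 (post-nasal voicing): /p/ is a voiceless stop immediately after the nasal /m/, so it voices to [b]. /p/ is a voiceless stop immediately after the nasal /n/, so it voices to [b]. /rexuthumpanpioz/ → rexuthumbanbioz.
Rule 5 (final devoicing): /z/ is a voiced obstruent in word-final position, so it devoices to [s]. /rexuthumbanbioz/ → rexuthumbanbios.

rexuthumbanbios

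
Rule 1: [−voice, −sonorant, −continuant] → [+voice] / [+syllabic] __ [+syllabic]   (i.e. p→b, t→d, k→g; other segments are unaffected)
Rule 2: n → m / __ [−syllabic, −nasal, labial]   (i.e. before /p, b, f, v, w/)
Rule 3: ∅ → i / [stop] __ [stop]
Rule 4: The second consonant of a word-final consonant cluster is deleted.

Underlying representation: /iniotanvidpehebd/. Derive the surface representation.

Rule 1 (intervocalic voicing): /t/ is a voiceless stop between vowels /o/ and /a/, so it voices to [d]. /iniotanvidpehebd/ → iniodanvidpehebd.
Rule 2 (nasal place assimilation): /n/ precedes the labial consonant /v/, so it assimilates in place to [m]. /iniodanvidpehebd/ → iniodamvidpehebd.
Rule 3 (stop-cluster i-epenthesis): /d/ and /p/ form a stop–stop cluster, so [i] is inserted between them. /b/ and /d/ form a stop–stop cluster, so [i] is inserted between them. /iniodamvidpehebd/ → iniodamvidipehebid.
Rule 4 (final cluster simplification): no segment meets the environment; /iniodamvidipehebid/ is unchanged.

iniodamvidipehebid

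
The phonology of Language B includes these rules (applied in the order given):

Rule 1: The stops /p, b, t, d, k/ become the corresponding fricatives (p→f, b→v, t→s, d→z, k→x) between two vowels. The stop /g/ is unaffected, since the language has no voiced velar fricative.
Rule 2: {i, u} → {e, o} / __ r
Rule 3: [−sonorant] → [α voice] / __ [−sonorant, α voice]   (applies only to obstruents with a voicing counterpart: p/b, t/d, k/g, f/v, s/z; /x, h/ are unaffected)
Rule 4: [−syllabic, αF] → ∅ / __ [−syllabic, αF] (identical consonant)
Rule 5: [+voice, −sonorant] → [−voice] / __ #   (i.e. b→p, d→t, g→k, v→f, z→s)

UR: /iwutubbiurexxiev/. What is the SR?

iwusubiorexief

Rule 1 (intervocalic spirantization): /t/ is a stop between vowels /u/ and /u/, so it spirantizes to the fricative [s]. /iwutubbiurexxiev/ → iwusubbiurexxiev.
Rule 2 (pre-rhotic lowering): /u/ is a high vowel immediately before /r/, so it lowers to [o]. /iwusubbiurexxiev/ → iwusubbiorexxiev.
Rule 3 (regressive voicing assimilation): no segment meets the environment; /iwusubbiorexxiev/ is unchanged.
Rule 4 (degemination): /bb/ is a geminate; the first /b/ deletes. /xx/ is a geminate; the first /x/ deletes. /iwusubbiorexxiev/ → iwusubiorexiev.
Rule 5 (final devoicing): /v/ is a voiced obstruent in word-final position, so it devoices to [f]. /iwusubiorexiev/ → iwusubiorexief.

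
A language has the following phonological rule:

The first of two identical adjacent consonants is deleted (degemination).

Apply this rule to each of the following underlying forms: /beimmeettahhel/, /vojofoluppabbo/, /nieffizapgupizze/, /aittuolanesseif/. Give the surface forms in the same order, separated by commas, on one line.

/beimmeettahhel/: /mm/ is a geminate; the first /m/ deletes. /tt/ is a geminate; the first /t/ deletes. /hh/ is a geminate; the first /h/ deletes. → [beimeetahel].
/vojofoluppabbo/: /pp/ is a geminate; the first /p/ deletes. /bb/ is a geminate; the first /b/ deletes. → [vojofolupabo].
/nieffizapgupizze/: /ff/ is a geminate; the first /f/ deletes. /zz/ is a geminate; the first /z/ deletes. → [niefizapgupize].
/aittuolanesseif/: /tt/ is a geminate; the first /t/ deletes. /ss/ is a geminate; the first /s/ deletes. → [aituolaneseif].

beimeetahel, vojofolupabo, niefizapgupize, aituolaneseif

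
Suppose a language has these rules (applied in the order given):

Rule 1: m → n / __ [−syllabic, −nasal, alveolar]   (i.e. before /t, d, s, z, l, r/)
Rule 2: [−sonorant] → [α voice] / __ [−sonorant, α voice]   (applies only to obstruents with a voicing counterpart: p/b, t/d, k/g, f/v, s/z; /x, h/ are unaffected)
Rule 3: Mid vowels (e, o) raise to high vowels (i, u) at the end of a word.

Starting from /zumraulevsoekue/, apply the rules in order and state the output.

Rule 1 (nasal place assimilation): /m/ precedes the alveolar consonant /r/, so it assimilates in place to [n]. /zumraulevsoekue/ → zunraulevsoekue.
Rule 2 (regressive voicing assimilation): /v/ precedes the voiceless obstruent /s/, so it devoices to [f] by assimilation. /zunraulevsoekue/ → zunraulefsoekue.
Rule 3 (final vowel raising): /e/ is a mid vowel in word-final position, so it raises to [i]. /zunraulefsoekue/ → zunraulefsoekui.

zunraulefsoekui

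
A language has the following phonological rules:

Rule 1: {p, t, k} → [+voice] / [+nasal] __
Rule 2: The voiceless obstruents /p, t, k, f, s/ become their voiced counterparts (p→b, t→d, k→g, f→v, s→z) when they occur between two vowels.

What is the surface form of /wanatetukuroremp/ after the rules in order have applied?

Rule 1 (post-nasal voicing): /p/ is a voiceless stop immediately after the nasal /m/, so it voices to [b]. /wanatetukuroremp/ → wanatetukuroremb.
Rule 2 (intervocalic voicing): /t/ is a voiceless obstruent between vowels /a/ and /e/, so it voices to [d]. /t/ is a voiceless obstruent between vowels /e/ and /u/, so it voices to [d]. /k/ is a voiceless obstruent between vowels /u/ and /u/, so it voices to [g]. /wanatetukuroremb/ → wanadeduguroremb.

wanadeduguroremb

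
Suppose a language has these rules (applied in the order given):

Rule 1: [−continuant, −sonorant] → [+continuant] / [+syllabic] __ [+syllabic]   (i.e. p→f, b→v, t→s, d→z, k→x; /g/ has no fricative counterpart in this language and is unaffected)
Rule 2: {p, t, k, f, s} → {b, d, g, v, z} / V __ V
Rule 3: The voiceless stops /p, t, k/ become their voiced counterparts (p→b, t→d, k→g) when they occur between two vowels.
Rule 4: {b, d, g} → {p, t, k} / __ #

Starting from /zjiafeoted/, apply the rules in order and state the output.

zjiaveozet

Rule 1 (intervocalic spirantization): /t/ is a stop between vowels /o/ and /e/, so it spirantizes to the fricative [s]. /zjiafeoted/ → zjiafeosed.
Rule 2 (intervocalic voicing): /f/ is a voiceless obstruent between vowels /a/ and /e/, so it voices to [v]. /s/ is a voiceless obstruent between vowels /o/ and /e/, so it voices to [z]. /zjiafeosed/ → zjiaveozed.
Rule 3 (intervocalic voicing): no segment meets the environment; /zjiaveozed/ is unchanged.
Rule 4 (final devoicing): /d/ is a voiced stop in word-final position, so it devoices to [t]. /zjiaveozed/ → zjiaveozet.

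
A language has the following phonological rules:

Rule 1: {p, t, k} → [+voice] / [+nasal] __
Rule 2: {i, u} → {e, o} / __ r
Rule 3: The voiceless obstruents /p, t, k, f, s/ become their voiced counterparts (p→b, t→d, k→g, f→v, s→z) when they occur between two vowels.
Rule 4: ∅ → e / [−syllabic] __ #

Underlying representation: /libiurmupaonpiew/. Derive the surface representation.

Rule 1 (post-nasal voicing): /p/ is a voiceless stop immediately after the nasal /n/, so it voices to [b]. /libiurmupaonpiew/ → libiurmupaonbiew.
Rule 2 (pre-rhotic lowering): /u/ is a high vowel immediately before /r/, so it lowers to [o]. /libiurmupaonbiew/ → libiormupaonbiew.
Rule 3 (intervocalic voicing): /p/ is a voiceless obstruent between vowels /u/ and /a/, so it voices to [b]. /libiormupaonbiew/ → libiormubaonbiew.
Rule 4 (final e-epenthesis): the form ends in the consonant /w/, so [e] is inserted word-finally. /libiormubaonbiew/ → libiormubaonbiewe.

libiormubaonbiewe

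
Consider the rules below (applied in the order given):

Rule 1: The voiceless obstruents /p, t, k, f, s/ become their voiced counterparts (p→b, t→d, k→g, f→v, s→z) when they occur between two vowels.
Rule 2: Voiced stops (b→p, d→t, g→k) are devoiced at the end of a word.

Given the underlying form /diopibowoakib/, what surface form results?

Rule 1 (intervocalic voicing): /p/ is a voiceless obstruent between vowels /o/ and /i/, so it voices to [b]. /k/ is a voiceless obstruent between vowels /a/ and /i/, so it voices to [g]. /diopibowoakib/ → diobibowoagib.
Rule 2 (final devoicing): /b/ is a voiced stop in word-final position, so it devoices to [p]. /diobibowoagib/ → diobibowoagip.

diobibowoagip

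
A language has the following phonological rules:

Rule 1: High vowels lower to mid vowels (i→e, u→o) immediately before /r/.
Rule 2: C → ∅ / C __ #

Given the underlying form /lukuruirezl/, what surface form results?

lukoruerez

Rule 1 (pre-rhotic lowering): /u/ is a high vowel immediately before /r/, so it lowers to [o]. /i/ is a high vowel immediately before /r/, so it lowers to [e]. /lukuruirezl/ → lukoruerezl.
Rule 2 (final cluster simplification): /l/ is the second consonant of a word-final cluster /zl/, so it deletes. /lukoruerezl/ → lukoruerez.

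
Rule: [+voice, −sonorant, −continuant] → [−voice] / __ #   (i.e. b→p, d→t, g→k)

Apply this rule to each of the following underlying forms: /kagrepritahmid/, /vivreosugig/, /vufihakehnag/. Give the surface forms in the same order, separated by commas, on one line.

kagrepritahmit, vivreosugik, vufihakehnak

/kagrepritahmid/: /d/ is a voiced stop in word-final position, so it devoices to [t]. → [kagrepritahmit].
/vivreosugig/: /g/ is a voiced stop in word-final position, so it devoices to [k]. → [vivreosugik].
/vufihakehnag/: /g/ is a voiced stop in word-final position, so it devoices to [k]. → [vufihakehnak].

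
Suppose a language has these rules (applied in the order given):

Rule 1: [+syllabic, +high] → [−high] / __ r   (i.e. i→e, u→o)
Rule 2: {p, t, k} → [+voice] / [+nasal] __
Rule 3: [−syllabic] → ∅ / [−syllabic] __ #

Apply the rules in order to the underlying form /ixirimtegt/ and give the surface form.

Rule 1 (pre-rhotic lowering): /i/ is a high vowel immediately before /r/, so it lowers to [e]. /ixirimtegt/ → ixerimtegt.
Rule 2 (post-nasal voicing): /t/ is a voiceless stop immediately after the nasal /m/, so it voices to [d]. /ixerimtegt/ → ixerimdegt.
Rule 3 (final cluster simplification): /t/ is the second consonant of a word-final cluster /gt/, so it deletes. /ixerimdegt/ → ixerimdeg.

ixerimdeg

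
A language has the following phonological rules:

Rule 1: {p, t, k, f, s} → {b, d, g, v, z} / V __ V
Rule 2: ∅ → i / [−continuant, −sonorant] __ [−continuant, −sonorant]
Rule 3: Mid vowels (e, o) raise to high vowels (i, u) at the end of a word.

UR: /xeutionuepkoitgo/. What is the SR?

xeudionuepikoitigu

Rule 1 (intervocalic voicing): /t/ is a voiceless obstruent between vowels /u/ and /i/, so it voices to [d]. /xeutionuepkoitgo/ → xeudionuepkoitgo.
Rule 2 (stop-cluster i-epenthesis): /p/ and /k/ form a stop–stop cluster, so [i] is inserted between them. /t/ and /g/ form a stop–stop cluster, so [i] is inserted between them. /xeudionuepkoitgo/ → xeudionuepikoitigo.
Rule 3 (final vowel raising): /o/ is a mid vowel in word-final position, so it raises to [u]. /xeudionuepikoitigo/ → xeudionuepikoitigu.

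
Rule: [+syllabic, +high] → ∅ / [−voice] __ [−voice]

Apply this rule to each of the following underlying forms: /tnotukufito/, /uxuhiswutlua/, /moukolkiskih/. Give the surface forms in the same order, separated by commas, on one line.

tnotkfto, uxhswutlua, moukolkskh

/tnotukufito/: /u/ is a high vowel flanked by voiceless consonants /t/ and /k/, so it deletes. /u/ is a high vowel flanked by voiceless consonants /k/ and /f/, so it deletes. /i/ is a high vowel flanked by voiceless consonants /f/ and /t/, so it deletes. → [tnotkfto].
/uxuhiswutlua/: /u/ is a high vowel flanked by voiceless consonants /x/ and /h/, so it deletes. /i/ is a high vowel flanked by voiceless consonants /h/ and /s/, so it deletes. → [uxhswutlua].
/moukolkiskih/: /i/ is a high vowel flanked by voiceless consonants /k/ and /s/, so it deletes. /i/ is a high vowel flanked by voiceless consonants /k/ and /h/, so it deletes. → [moukolkskh].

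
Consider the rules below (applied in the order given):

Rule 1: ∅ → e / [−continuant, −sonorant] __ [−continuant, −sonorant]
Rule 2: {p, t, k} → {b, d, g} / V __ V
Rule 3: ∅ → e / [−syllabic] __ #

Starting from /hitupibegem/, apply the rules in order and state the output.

Rule 1 (stop-cluster e-epenthesis): no segment meets the environment; /hitupibegem/ is unchanged.
Rule 2 (intervocalic voicing): /t/ is a voiceless stop between vowels /i/ and /u/, so it voices to [d]. /p/ is a voiceless stop between vowels /u/ and /i/, so it voices to [b]. /hitupibegem/ → hidubibegem.
Rule 3 (final e-epenthesis): the form ends in the consonant /m/, so [e] is inserted word-finally. /hidubibegem/ → hidubibegeme.

hidubibegeme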